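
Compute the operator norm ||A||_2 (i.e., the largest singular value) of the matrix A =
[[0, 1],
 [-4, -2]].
||A||_2 = sqrt((21 + sqrt(377))/2) ≈ 4.4954 (= sqrt(largest eigenvalue of A^T A))

||A||_2 = sigma_max(A) = sqrt(lambda_max(A^T A)). Form the symmetric matrix M = A^T A =
[[16, 8],
 [8, 5]].
Its characteristic polynomial (trace, determinant of M give the coefficients) is
  p(λ) = det(λ I - M) = λ^2 - 21λ + 16.
For λ^2 - 21λ + 16 the discriminant is 377. It is nonnegative but not a perfect square, so the roots are real and irrational: λ = (21 ± sqrt(377))/2 ≈ 20.2082, 0.7918.
So the eigenvalues of A^T A are ≈ 0.7918, 20.2082 (all ≥ 0, as they must be for A^T A). The largest is λ_max = (21 + sqrt(377))/2 ≈ 20.2082, hence ||A||_2 = sqrt(λ_max) = sqrt((21 + sqrt(377))/2) ≈ 4.4954.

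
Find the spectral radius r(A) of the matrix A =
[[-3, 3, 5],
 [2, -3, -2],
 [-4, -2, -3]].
r(A) ≈ 4.5096

The eigenvalues of A are the roots of its characteristic polynomial. With M = A (coefficients from the trace, the sum of principal 2x2 minors, and det A):
  p(λ) = det(λ I - M) = λ^3 + 9λ^2 + 37λ + 53.
No integer candidate from the rational root theorem (±divisors of 53) is a root, so the roots are irrational. The cubic discriminant is Δ = -4432 < 0, so there is one real root and a complex-conjugate pair. p(-3) = -4 and p(-2) = 7 have opposite signs, so a root lies in (-3, -2); Newton's method refines it to λ ≈ -2.6061. Dividing out (λ - (-2.6061)) leaves approximately λ^2 + 6.3939λ + 20.3368. For λ^2 + 6.3939λ + 20.3368 the discriminant is -40.4654. It is negative, so the remaining roots are the complex-conjugate pair λ ≈ -3.1969 ± 3.1806i. Their product equals the constant term, so |λ|^2 ≈ 20.3368 and |λ| ≈ 4.5096.
Thus the eigenvalues (to 4 decimals) are -2.6061 (modulus 2.6061); -3.1969 ± 3.1806i (modulus 4.5096). The spectral radius is the largest modulus: r(A) ≈ 4.5096. (Cross-check: r(A) ≤ ||A||_2 ≈ 7.8198; equality holds whenever A is normal, though it can also hold for some non-normal A.)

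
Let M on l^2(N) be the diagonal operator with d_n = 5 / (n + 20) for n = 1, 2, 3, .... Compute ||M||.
||M|| = 5/21 (attained at n = 1)

For M diagonal, ||M|| = sup_n |d_n| = sup_n 5/(n + 20). This is positive and strictly decreasing in n, so the supremum is attained at n = 1: d_1 = 5/(1 + 20) = 5/21. Hence ||M|| = 5/21.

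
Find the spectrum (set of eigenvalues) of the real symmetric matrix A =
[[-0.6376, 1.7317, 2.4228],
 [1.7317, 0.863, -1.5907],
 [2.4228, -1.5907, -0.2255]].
sigma(A) ≈ {-4, 2} (2 with multiplicity 2)

A is real symmetric, so its spectrum consists of real eigenvalues. Expanding the characteristic polynomial of the displayed matrix gives
  det(λ I - A) = p(λ) = λ^3 + (0)λ^2 + (-12)λ + (16).
Solving p(λ) = 0 yields eigenvalues ≈ -4, 2, 2. (A is shown rounded to 4 decimals, so these recover the underlying integer eigenvalues to within that precision.)
Verification: the trace of A = 0 equals the sum of eigenvalues 0, and det(A) ≈ -15.9999 matches the eigenvalue product -16.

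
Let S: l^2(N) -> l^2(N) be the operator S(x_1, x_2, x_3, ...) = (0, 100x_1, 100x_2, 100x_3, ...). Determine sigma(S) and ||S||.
sigma(S) = closed disk {z in C : |z| ≤ 100}; ||S|| = 100

Note S = 100·U where U is the unit right shift (U x)_k = x_{k-1} (with x_0 := 0); so ||S|| = 100||U|| and sigma(S) = 100·sigma(U). ||S x||^2 = sum_{k≥1} |100x_k|^2 = 10000||x||^2, so ||S|| = 100 and sigma(S) ⊂ {|z| ≤ 100}. For any |lambda| < 100, the equation (S - lambda I) x = 0 forces x_1 = 0, then 100x_k = lambda x_{k+1} ⇒ x = 0, so S has no eigenvalues. But (S - lambda I) is not surjective for |lambda| < 100: solving (S - lambda I) x = e_1 would require x_n proportional to (lambda/100)^(-n), which is not in l^2. So every |lambda| < 100 lies in the residual spectrum. The boundary |lambda| = 100 is in the approximate point spectrum (the spectrum is closed). Hence sigma(S) is the closed disk of radius 100.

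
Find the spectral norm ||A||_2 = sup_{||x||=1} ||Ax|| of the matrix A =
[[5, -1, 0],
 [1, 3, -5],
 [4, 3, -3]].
||A||_2 ≈ 8.1884 (= sqrt(largest eigenvalue of A^T A))

||A||_2 = sigma_max(A) = sqrt(lambda_max(A^T A)). Form the symmetric matrix M = A^T A =
[[42, 10, -17],
 [10, 19, -24],
 [-17, -24, 34]].
Its characteristic polynomial (trace, sum of principal 2x2 minors, determinant of M give the coefficients) is
  p(λ) = det(λ I - M) = λ^3 - 95λ^2 + 1907λ - 2209.
No integer candidate from the rational root theorem (±divisors of 2209) is a root, so the roots are irrational. The cubic discriminant is Δ = 4576364496 > 0, so there are three distinct real roots. p(1) = -396 and p(2) = 1233 have opposite signs, so a root lies in (1, 2); Newton's method refines it to λ ≈ 1.2331. p(26) = 729 and p(27) = -292 have opposite signs, so a root lies in (26, 27); Newton's method refines it to λ ≈ 26.717. p(67) = -132 and p(68) = 2619 have opposite signs, so a root lies in (67, 68); Newton's method refines it to λ ≈ 67.0498. Check (Vieta): the three roots sum to 95, matching tr M = 95.
So the eigenvalues of A^T A are ≈ 1.2331, 26.717, 67.0498 (all ≥ 0, as they must be for A^T A). The largest is λ_max ≈ 67.0498, hence ||A||_2 = sqrt(λ_max) ≈ 8.1884.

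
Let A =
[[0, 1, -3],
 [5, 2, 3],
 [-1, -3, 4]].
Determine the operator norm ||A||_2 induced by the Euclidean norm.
||A||_2 ≈ 6.458 (= sqrt(largest eigenvalue of A^T A))

||A||_2 = sigma_max(A) = sqrt(lambda_max(A^T A)). Form the symmetric matrix M = A^T A =
[[26, 13, 11],
 [13, 14, -9],
 [11, -9, 34]].
Its characteristic polynomial (trace, sum of principal 2x2 minors, determinant of M give the coefficients) is
  p(λ) = det(λ I - M) = λ^3 - 74λ^2 + 1353λ - 256.
No integer candidate from the rational root theorem (±divisors of 256) is a root, so the roots are irrational. The cubic discriminant is Δ = 161802304 > 0, so there are three distinct real roots. p(0) = -256 and p(1) = 1024 have opposite signs, so a root lies in (0, 1); Newton's method refines it to λ ≈ 0.1912. p(32) = 32 and p(33) = -256 have opposite signs, so a root lies in (32, 33); Newton's method refines it to λ ≈ 32.1037. p(41) = -256 and p(42) = 122 have opposite signs, so a root lies in (41, 42); Newton's method refines it to λ ≈ 41.7051. Check (Vieta): the three roots sum to 74, matching tr M = 74.
So the eigenvalues of A^T A are ≈ 0.1912, 32.1037, 41.7051 (all ≥ 0, as they must be for A^T A). The largest is λ_max ≈ 41.7051, hence ||A||_2 = sqrt(λ_max) ≈ 6.458.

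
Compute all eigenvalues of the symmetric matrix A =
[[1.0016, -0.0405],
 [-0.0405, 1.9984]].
sigma(A) ≈ {1, 2}

A is real symmetric, so its spectrum consists of real eigenvalues. Expanding the characteristic polynomial of the displayed matrix gives
  det(λ I - A) = p(λ) = λ^2 + (-3)λ + (2).
Solving p(λ) = 0 yields eigenvalues ≈ 1, 2. (A is shown rounded to 4 decimals, so these recover the underlying integer eigenvalues to within that precision.)
Verification: the trace of A = 3 equals the sum of eigenvalues 3, and det(A) ≈ 2.0000 matches the eigenvalue product 2.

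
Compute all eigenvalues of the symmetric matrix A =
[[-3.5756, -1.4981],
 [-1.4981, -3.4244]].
sigma(A) ≈ {-5, -2}

A is real symmetric, so its spectrum consists of real eigenvalues. Expanding the characteristic polynomial of the displayed matrix gives
  det(λ I - A) = p(λ) = λ^2 + (7)λ + (10).
Solving p(λ) = 0 yields eigenvalues ≈ -5, -2. (A is shown rounded to 4 decimals, so these recover the underlying integer eigenvalues to within that precision.)
Verification: the trace of A = -7 equals the sum of eigenvalues -7, and det(A) ≈ 10.0000 matches the eigenvalue product 10.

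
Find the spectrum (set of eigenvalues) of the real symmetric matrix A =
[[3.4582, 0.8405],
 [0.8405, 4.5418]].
sigma(A) ≈ {3, 5}

A is real symmetric, so its spectrum consists of real eigenvalues. Expanding the characteristic polynomial of the displayed matrix gives
  det(λ I - A) = p(λ) = λ^2 + (-8)λ + (15).
Solving p(λ) = 0 yields eigenvalues ≈ 3, 5. (A is shown rounded to 4 decimals, so these recover the underlying integer eigenvalues to within that precision.)
Verification: the trace of A = 8 equals the sum of eigenvalues 8, and det(A) ≈ 15.0000 matches the eigenvalue product 15.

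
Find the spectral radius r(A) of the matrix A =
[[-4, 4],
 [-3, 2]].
r(A) = 2

The eigenvalues of A are the roots of its characteristic polynomial. With M = A (coefficients from the trace and determinant):
  p(λ) = det(λ I - M) = λ^2 + 2λ + 4.
For λ^2 + 2λ + 4 the discriminant is -12. It is negative, so the roots are the complex-conjugate pair λ = -1 ± (sqrt(12)/2) i ≈ -1 ± 1.7321i. For a conjugate pair the product of the roots equals the constant term, so |λ|^2 = 4 and |λ| = sqrt(4) = 2.
Thus the eigenvalues (to 4 decimals) are -1 ± 1.7321i (modulus 2). The spectral radius is the largest modulus: r(A) = 2. (Cross-check: r(A) ≤ ||A||_2 ≈ 6.6814; equality holds whenever A is normal, though it can also hold for some non-normal A.)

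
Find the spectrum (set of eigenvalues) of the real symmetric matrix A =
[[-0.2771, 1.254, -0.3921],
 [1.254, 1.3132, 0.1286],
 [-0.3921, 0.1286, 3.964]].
sigma(A) ≈ {-1, 2, 4}

A is real symmetric, so its spectrum consists of real eigenvalues. Expanding the characteristic polynomial of the displayed matrix gives
  det(λ I - A) = p(λ) = λ^3 + (-5)λ^2 + (2)λ + (8).
Solving p(λ) = 0 yields eigenvalues ≈ -1, 2, 4. (A is shown rounded to 4 decimals, so these recover the underlying integer eigenvalues to within that precision.)
Verification: the trace of A = 5 equals the sum of eigenvalues 5, and det(A) ≈ -7.9997 matches the eigenvalue product -8.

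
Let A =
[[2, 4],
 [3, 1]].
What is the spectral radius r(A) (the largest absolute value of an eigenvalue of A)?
r(A) = 5

The eigenvalues of A are the roots of its characteristic polynomial. With M = A (coefficients from the trace and determinant):
  p(λ) = det(λ I - M) = λ^2 - 3λ - 10.
For λ^2 - 3λ - 10 the discriminant is 49. It is a perfect square (7^2), so the roots are rational: λ = (3 ± 7)/2 = 5, -2.
Thus the eigenvalues (to 4 decimals) are 5 (modulus 5); -2 (modulus 2). The spectral radius is the largest modulus: r(A) = 5. (Cross-check: r(A) ≤ ||A||_2 ≈ 5.1167; equality holds whenever A is normal, though it can also hold for some non-normal A.)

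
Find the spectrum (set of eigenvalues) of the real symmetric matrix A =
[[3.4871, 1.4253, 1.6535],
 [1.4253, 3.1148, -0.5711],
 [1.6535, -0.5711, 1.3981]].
sigma(A) ≈ {0, 3, 5}

A is real symmetric, so its spectrum consists of real eigenvalues. Expanding the characteristic polynomial of the displayed matrix gives
  det(λ I - A) = p(λ) = λ^3 + (-8)λ^2 + (15)λ + (0).
Solving p(λ) = 0 yields eigenvalues ≈ 0, 3, 5. (A is shown rounded to 4 decimals, so these recover the underlying integer eigenvalues to within that precision.)
Verification: the trace of A = 8 equals the sum of eigenvalues 8, and det(A) ≈ 0.0002 matches the eigenvalue product 0.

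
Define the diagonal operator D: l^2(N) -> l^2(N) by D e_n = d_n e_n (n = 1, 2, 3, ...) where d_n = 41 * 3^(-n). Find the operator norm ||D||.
||D|| = 41/3 (attained at n = 1)

For D diagonal, ||D|| = sup_n |d_n|. The sequence d_n = 41 * 3^(-n) is positive and strictly decreasing (ratio 3^(-1) < 1), so the supremum is d_1 = 41/3. Hence ||D|| = 41/3.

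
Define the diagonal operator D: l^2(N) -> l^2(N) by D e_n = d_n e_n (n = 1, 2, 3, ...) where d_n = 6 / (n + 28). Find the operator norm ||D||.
||D|| = 6/29 (attained at n = 1)

For D diagonal, ||D|| = sup_n |d_n| = sup_n 6/(n + 28). This is positive and strictly decreasing in n, so the supremum is attained at n = 1: d_1 = 6/(1 + 28) = 6/29. Hence ||D|| = 6/29.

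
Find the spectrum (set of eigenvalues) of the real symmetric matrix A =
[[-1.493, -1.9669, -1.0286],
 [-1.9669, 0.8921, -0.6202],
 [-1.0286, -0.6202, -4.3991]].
sigma(A) ≈ {-5, -2, 2}

A is real symmetric, so its spectrum consists of real eigenvalues. Expanding the characteristic polynomial of the displayed matrix gives
  det(λ I - A) = p(λ) = λ^3 + (5)λ^2 + (-4)λ + (-19.9989).
Solving p(λ) = 0 yields eigenvalues ≈ -5, -2, 2. (A is shown rounded to 4 decimals, so these recover the underlying integer eigenvalues to within that precision.)
Verification: the trace of A = -5 equals the sum of eigenvalues -5, and det(A) ≈ 19.9989 matches the eigenvalue product 20.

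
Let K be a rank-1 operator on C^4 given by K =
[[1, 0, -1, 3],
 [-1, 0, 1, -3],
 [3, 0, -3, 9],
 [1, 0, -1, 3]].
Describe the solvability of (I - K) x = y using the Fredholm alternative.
(I - K) is singular (det(I - K) = 0, i.e. 1 ∈ sigma(K)). (I - K) x = y is solvable iff y ⊥ ker((I - K)^*) = span{(1, 0, -1, 3)}, i.e. iff y_1 - y_3 + 3y_4 = 0. When solvable, the solutions are x = y + c·(1, -1, 3, 1), c arbitrary (ker(I - K) = span{(1, -1, 3, 1)}, dimension 1).

K has rank 1, so it is an outer product K = u v^T: every row of K is a multiple of one row vector. Reading off the entries, u = (1, -1, 3, 1) and v = (1, 0, -1, 3) (row i of K equals u_i·v^T). A rank-one matrix u v^T satisfies K u = u (v·u) and kills the (3)-dimensional subspace v^⊥, so its characteristic polynomial is lambda^3 (lambda - v·u) with v·u = tr K = 1. Hence the eigenvalues of I - K are 1 (multiplicity 3) and 1 - (1) = 0, so det(I - K) = 0. (Direct check: I - K =
[[0, 0, 1, -3],
 [1, 1, -1, 3],
 [-3, 0, 4, -9],
 [-1, 0, 1, -2]]
has determinant 0.) So 1 is an eigenvalue of K and (I - K) is not invertible. The finite-dimensional Fredholm alternative says: either (I - K) is invertible, or ker(I - K) ≠ {0} and then range(I - K) = ker((I - K)^*)^⊥, with dim ker(I - K) = dim ker((I - K)^*). We are in the second case, so we need both kernels. Kernel of I - K: (I - K) u = u - u (v·u) = u - u = 0, so ker(I - K) = span{u} = span{(1, -1, 3, 1)} (it is exactly 1-dimensional because rank(I - K) = 3). Kernel of the adjoint: K is real, so (I - K)^* = I - K^T = I - v u^T, and (I - v u^T) v = v - v (u·v) = 0; hence ker((I - K)^*) = span{v} = span{(1, 0, -1, 3)}. Therefore (I - K) x = y is solvable iff <y, v> = 0, i.e. iff y_1 - y_3 + 3y_4 = 0. When this holds, K y = u (v·y) = 0, so (I - K) y = y and x = y is a particular solution; the full solution set is the line x = y + c·u = y + c·(1, -1, 3, 1), c ∈ C.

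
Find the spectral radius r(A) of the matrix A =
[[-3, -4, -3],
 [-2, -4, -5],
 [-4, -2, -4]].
r(A) ≈ 10.3124

The eigenvalues of A are the roots of its characteristic polynomial. With M = A (coefficients from the trace, the sum of principal 2x2 minors, and det A):
  p(λ) = det(λ I - M) = λ^3 + 11λ^2 + 10λ + 30.
No integer candidate from the rational root theorem (±divisors of 30) is a root, so the roots are irrational. The cubic discriminant is Δ = -116520 < 0, so there is one real root and a complex-conjugate pair. p(-11) = -80 and p(-10) = 30 have opposite signs, so a root lies in (-11, -10); Newton's method refines it to λ ≈ -10.3124. Dividing out (λ - (-10.3124)) leaves approximately λ^2 + 0.6876λ + 2.9091. For λ^2 + 0.6876λ + 2.9091 the discriminant is -11.1637. It is negative, so the remaining roots are the complex-conjugate pair λ ≈ -0.3438 ± 1.6706i. Their product equals the constant term, so |λ|^2 ≈ 2.9091 and |λ| ≈ 1.7056.
Thus the eigenvalues (to 4 decimals) are -10.3124 (modulus 10.3124); -0.3438 ± 1.6706i (modulus 1.7056). The spectral radius is the largest modulus: r(A) ≈ 10.3124. (Cross-check: r(A) ≤ ||A||_2 ≈ 10.4297; equality holds whenever A is normal, though it can also hold for some non-normal A.)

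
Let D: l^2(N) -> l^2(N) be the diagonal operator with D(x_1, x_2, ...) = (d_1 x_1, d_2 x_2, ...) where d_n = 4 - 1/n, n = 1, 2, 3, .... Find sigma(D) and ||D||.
sigma(D) = {4 - 1/n : n ≥ 1} ∪ {4}; ||D|| = 4

A bounded diagonal operator on l^2 with diagonal entries d_n has spectrum equal to the closure of {d_n : n ≥ 1}: every d_n is an eigenvalue (with eigenvector e_n), so {d_n} ⊂ sigma(D); the spectrum is closed, so its closure is too; and for lambda not in the closure, (D - lambda I) has bounded inverse (the diagonal entries 1/(d_n - lambda) are bounded). For our sequence d_n = 4 - 1/n, n = 1, 2, 3, ...:
  - {d_n} = {4 - 1/n : n ≥ 1}; the only limit point is 4
  - closure = {4 - 1/n : n ≥ 1} ∪ {4}
For the norm: a diagonal operator has ||D|| = sup_n |d_n|. Here d_n = 4 - 1/n increases monotonically from d_1 = 3 toward 4, with all terms in [3, 4); so sup_n |d_n| = 4 (the supremum is the limit, not attained). So ||D|| = 4.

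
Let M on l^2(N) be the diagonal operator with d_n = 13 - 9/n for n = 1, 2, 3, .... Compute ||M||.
||M|| = 13

For a diagonal operator on l^2 with entries d_n, ||M|| = sup_n |d_n|. Here d_1 = 4, d_2 = 17/2, ..., and d_n = 13 - 9/n increases monotonically toward 13. All terms lie in [4, 13), so |d_n| = d_n and the supremum is the limit 13, which is not attained by any individual d_n. Hence ||M|| = 13.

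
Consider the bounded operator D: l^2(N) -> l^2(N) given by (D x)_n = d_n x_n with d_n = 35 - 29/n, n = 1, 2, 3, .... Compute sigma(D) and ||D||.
sigma(D) = {35 - 29/n : n ≥ 1} ∪ {35}; ||D|| = 35

A bounded diagonal operator on l^2 with diagonal entries d_n has spectrum equal to the closure of {d_n : n ≥ 1}: every d_n is an eigenvalue (with eigenvector e_n), so {d_n} ⊂ sigma(D); the spectrum is closed, so its closure is too; and for lambda not in the closure, (D - lambda I) has bounded inverse (the diagonal entries 1/(d_n - lambda) are bounded). For our sequence d_n = 35 - 29/n, n = 1, 2, 3, ...:
  - {d_n} = {35 - 29/n : n ≥ 1}; the only limit point is 35
  - closure = {35 - 29/n : n ≥ 1} ∪ {35}
For the norm: a diagonal operator has ||D|| = sup_n |d_n|. Here d_n = 35 - 29/n increases monotonically from d_1 = 6 toward 35, with all terms in [6, 35); so sup_n |d_n| = 35 (the supremum is the limit, not attained). So ||D|| = 35.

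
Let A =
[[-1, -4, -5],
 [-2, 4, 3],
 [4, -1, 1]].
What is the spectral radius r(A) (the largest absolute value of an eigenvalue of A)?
r(A) ≈ 3.4653

The eigenvalues of A are the roots of its characteristic polynomial. With M = A (coefficients from the trace, the sum of principal 2x2 minors, and det A):
  p(λ) = det(λ I - M) = λ^3 - 4λ^2 + 14λ - 7.
No integer candidate from the rational root theorem (±divisors of 7) is a root, so the roots are irrational. The cubic discriminant is Δ = -3899 < 0, so there is one real root and a complex-conjugate pair. p(0) = -7 and p(1) = 4 have opposite signs, so a root lies in (0, 1); Newton's method refines it to λ ≈ 0.5829. Dividing out (λ - (0.5829)) leaves approximately λ^2 - 3.4171λ + 12.0081. For λ^2 - 3.4171λ + 12.0081 the discriminant is -36.3559. It is negative, so the remaining roots are the complex-conjugate pair λ ≈ 1.7085 ± 3.0148i. Their product equals the constant term, so |λ|^2 ≈ 12.0081 and |λ| ≈ 3.4653.
Thus the eigenvalues (to 4 decimals) are 0.5829 (modulus 0.5829); 1.7085 ± 3.0148i (modulus 3.4653). The spectral radius is the largest modulus: r(A) ≈ 3.4653. (Cross-check: r(A) ≤ ||A||_2 ≈ 8.0799; equality holds whenever A is normal, though it can also hold for some non-normal A.)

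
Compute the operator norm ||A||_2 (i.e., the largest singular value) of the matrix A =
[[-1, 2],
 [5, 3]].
||A||_2 = sqrt((39 + sqrt(845))/2) ≈ 5.8339 (= sqrt(largest eigenvalue of A^T A))

||A||_2 = sigma_max(A) = sqrt(lambda_max(A^T A)). Form the symmetric matrix M = A^T A =
[[26, 13],
 [13, 13]].
Its characteristic polynomial (trace, determinant of M give the coefficients) is
  p(λ) = det(λ I - M) = λ^2 - 39λ + 169.
For λ^2 - 39λ + 169 the discriminant is 845. It is nonnegative but not a perfect square, so the roots are real and irrational: λ = (39 ± sqrt(845))/2 ≈ 34.0344, 4.9656.
So the eigenvalues of A^T A are ≈ 4.9656, 34.0344 (all ≥ 0, as they must be for A^T A). The largest is λ_max = (39 + sqrt(845))/2 ≈ 34.0344, hence ||A||_2 = sqrt(λ_max) = sqrt((39 + sqrt(845))/2) ≈ 5.8339.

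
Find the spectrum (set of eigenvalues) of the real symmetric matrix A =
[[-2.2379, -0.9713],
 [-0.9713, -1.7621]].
sigma(A) ≈ {-3, -1}

A is real symmetric, so its spectrum consists of real eigenvalues. Expanding the characteristic polynomial of the displayed matrix gives
  det(λ I - A) = p(λ) = λ^2 + (4)λ + (3).
Solving p(λ) = 0 yields eigenvalues ≈ -3, -1. (A is shown rounded to 4 decimals, so these recover the underlying integer eigenvalues to within that precision.)
Verification: the trace of A = -4 equals the sum of eigenvalues -4, and det(A) ≈ 3.0000 matches the eigenvalue product 3.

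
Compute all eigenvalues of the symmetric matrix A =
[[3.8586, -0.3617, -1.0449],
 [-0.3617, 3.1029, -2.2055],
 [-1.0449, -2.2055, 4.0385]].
sigma(A) ≈ {1, 4, 6}

A is real symmetric, so its spectrum consists of real eigenvalues. Expanding the characteristic polynomial of the displayed matrix gives
  det(λ I - A) = p(λ) = λ^3 + (-11)λ^2 + (34)λ + (-24).
Solving p(λ) = 0 yields eigenvalues ≈ 1, 4, 6. (A is shown rounded to 4 decimals, so these recover the underlying integer eigenvalues to within that precision.)
Verification: the trace of A = 11 equals the sum of eigenvalues 11, and det(A) ≈ 24.0000 matches the eigenvalue product 24.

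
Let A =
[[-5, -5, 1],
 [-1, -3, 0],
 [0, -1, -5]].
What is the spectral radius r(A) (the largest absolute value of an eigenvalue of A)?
r(A) ≈ 6.2851

The eigenvalues of A are the roots of its characteristic polynomial. With M = A (coefficients from the trace, the sum of principal 2x2 minors, and det A):
  p(λ) = det(λ I - M) = λ^3 + 13λ^2 + 50λ + 49.
No integer candidate from the rational root theorem (±divisors of 49) is a root, so the roots are irrational. The cubic discriminant is Δ = 361 > 0, so there are three distinct real roots. p(-7) = -7 and p(-6) = 1 have opposite signs, so a root lies in (-7, -6); Newton's method refines it to λ ≈ -6.2851. p(-6) = 1 and p(-5) = -1 have opposite signs, so a root lies in (-6, -5); Newton's method refines it to λ ≈ -5.2219. p(-2) = -7 and p(-1) = 11 have opposite signs, so a root lies in (-2, -1); Newton's method refines it to λ ≈ -1.493. Check (Vieta): the three roots sum to -13, matching tr M = -13.
Thus the eigenvalues (to 4 decimals) are -6.2851 (modulus 6.2851); -5.2219 (modulus 5.2219); -1.493 (modulus 1.493). The spectral radius is the largest modulus: r(A) ≈ 6.2851. (Cross-check: r(A) ≤ ||A||_2 ≈ 7.6928; equality holds whenever A is normal, though it can also hold for some non-normal A.)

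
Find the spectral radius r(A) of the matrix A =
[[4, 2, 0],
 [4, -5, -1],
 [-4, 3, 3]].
r(A) ≈ 5.3928

The eigenvalues of A are the roots of its characteristic polynomial. With M = A (coefficients from the trace, the sum of principal 2x2 minors, and det A):
  p(λ) = det(λ I - M) = λ^3 - 2λ^2 - 28λ + 64.
No integer candidate from the rational root theorem (±divisors of 64) is a root, so the roots are irrational. The cubic discriminant is Δ = 46912 > 0, so there are three distinct real roots. p(-6) = -56 and p(-5) = 29 have opposite signs, so a root lies in (-6, -5); Newton's method refines it to λ ≈ -5.3928. p(2) = 8 and p(3) = -11 have opposite signs, so a root lies in (2, 3); Newton's method refines it to λ ≈ 2.3564. p(5) = -1 and p(6) = 40 have opposite signs, so a root lies in (5, 6); Newton's method refines it to λ ≈ 5.0364. Check (Vieta): the three roots sum to 2, matching tr M = 2.
Thus the eigenvalues (to 4 decimals) are -5.3928 (modulus 5.3928); 2.3564 (modulus 2.3564); 5.0364 (modulus 5.0364). The spectral radius is the largest modulus: r(A) ≈ 5.3928. (Cross-check: r(A) ≤ ||A||_2 ≈ 8.6321; equality holds whenever A is normal, though it can also hold for some non-normal A.)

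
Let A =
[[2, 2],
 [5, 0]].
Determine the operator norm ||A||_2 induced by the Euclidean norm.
||A||_2 = sqrt((33 + sqrt(689))/2) ≈ 5.4428 (= sqrt(largest eigenvalue of A^T A))

||A||_2 = sigma_max(A) = sqrt(lambda_max(A^T A)). Form the symmetric matrix M = A^T A =
[[29, 4],
 [4, 4]].
Its characteristic polynomial (trace, determinant of M give the coefficients) is
  p(λ) = det(λ I - M) = λ^2 - 33λ + 100.
For λ^2 - 33λ + 100 the discriminant is 689. It is nonnegative but not a perfect square, so the roots are real and irrational: λ = (33 ± sqrt(689))/2 ≈ 29.6244, 3.3756.
So the eigenvalues of A^T A are ≈ 3.3756, 29.6244 (all ≥ 0, as they must be for A^T A). The largest is λ_max = (33 + sqrt(689))/2 ≈ 29.6244, hence ||A||_2 = sqrt(λ_max) = sqrt((33 + sqrt(689))/2) ≈ 5.4428.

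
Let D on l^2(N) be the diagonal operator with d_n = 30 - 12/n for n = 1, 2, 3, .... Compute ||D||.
||D|| = 30

For a diagonal operator on l^2 with entries d_n, ||D|| = sup_n |d_n|. Here d_1 = 18, d_2 = 24, ..., and d_n = 30 - 12/n increases monotonically toward 30. All terms lie in [18, 30), so |d_n| = d_n and the supremum is the limit 30, which is not attained by any individual d_n. Hence ||D|| = 30.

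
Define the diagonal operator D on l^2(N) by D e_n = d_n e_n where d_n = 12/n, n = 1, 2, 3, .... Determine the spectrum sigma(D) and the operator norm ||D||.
sigma(D) = {12/n : n ≥ 1} ∪ {0}; ||D|| = 12

A bounded diagonal operator on l^2 with diagonal entries d_n has spectrum equal to the closure of {d_n : n ≥ 1}: every d_n is an eigenvalue (with eigenvector e_n), so {d_n} ⊂ sigma(D); the spectrum is closed, so its closure is too; and for lambda not in the closure, (D - lambda I) has bounded inverse (the diagonal entries 1/(d_n - lambda) are bounded). For our sequence d_n = 12/n, n = 1, 2, 3, ...:
  - {d_n} = {12/n : n ≥ 1}; the only limit point is 0
  - closure = {12/n : n ≥ 1} ∪ {0}
For the norm: a diagonal operator has ||D|| = sup_n |d_n|. Here d_n = 12/n is positive and decreasing, so sup_n |d_n| = d_1 = 12. So ||D|| = 12.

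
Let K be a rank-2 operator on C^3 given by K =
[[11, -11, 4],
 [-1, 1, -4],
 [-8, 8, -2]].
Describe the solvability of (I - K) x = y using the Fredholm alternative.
(I - K) is invertible (det(I - K) = 31 ≠ 0), so for every y in C^3 the equation (I - K) x = y has a unique solution.

K has rank 2 and factors as K = U V^T = u1 v1^T + u2 v2^T with u1 = (-3, 1, 2), v1 = (-3, 3, -2), u2 = (1, 1, -1), v2 = (2, -2, -2) (multiplying out reproduces the displayed K). The nonzero eigenvalues of U V^T coincide with those of the 2 x 2 matrix G = V^T U = [[v1·u1, v1·u2], [v2·u1, v2·u2]] = [[8, 2], [-12, 2]], and by the Sylvester determinant identity det(I_3 - U V^T) = det(I_2 - V^T U) = det([[-7, -2], [12, -1]]) = (-7)(-1) - (-2)(12) = 31. (Direct check: I - K =
[[-10, 11, -4],
 [1, 0, 4],
 [8, -8, 3]]
has determinant 31.) The finite-dimensional Fredholm alternative says: either (I - K) is invertible, or ker(I - K) ≠ {0} and then range(I - K) = ker((I - K)^*)^⊥, with dim ker(I - K) = dim ker((I - K)^*). Since det(I - K) ≠ 0, 1 is not an eigenvalue of K and ker(I - K) = {0}, so we are in the first case: for every y there is a unique x = (I - K)^(-1) y. (Explicitly, by the Woodbury identity, (I - U V^T)^(-1) = I + U (I_2 - G)^(-1) V^T.)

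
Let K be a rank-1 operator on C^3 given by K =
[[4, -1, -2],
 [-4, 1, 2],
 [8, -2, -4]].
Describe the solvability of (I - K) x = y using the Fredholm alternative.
(I - K) is singular (det(I - K) = 0, i.e. 1 ∈ sigma(K)). (I - K) x = y is solvable iff y ⊥ ker((I - K)^*) = span{(4, -1, -2)}, i.e. iff 4y_1 - y_2 - 2y_3 = 0. When solvable, the solutions are x = y + c·(1, -1, 2), c arbitrary (ker(I - K) = span{(1, -1, 2)}, dimension 1).

K has rank 1, so it is an outer product K = u v^T: every row of K is a multiple of one row vector. Reading off the entries, u = (1, -1, 2) and v = (4, -1, -2) (row i of K equals u_i·v^T). A rank-one matrix u v^T satisfies K u = u (v·u) and kills the (2)-dimensional subspace v^⊥, so its characteristic polynomial is lambda^2 (lambda - v·u) with v·u = tr K = 1. Hence the eigenvalues of I - K are 1 (multiplicity 2) and 1 - (1) = 0, so det(I - K) = 0. (Direct check: I - K =
[[-3, 1, 2],
 [4, 0, -2],
 [-8, 2, 5]]
has determinant 0.) So 1 is an eigenvalue of K and (I - K) is not invertible. The finite-dimensional Fredholm alternative says: either (I - K) is invertible, or ker(I - K) ≠ {0} and then range(I - K) = ker((I - K)^*)^⊥, with dim ker(I - K) = dim ker((I - K)^*). We are in the second case, so we need both kernels. Kernel of I - K: (I - K) u = u - u (v·u) = u - u = 0, so ker(I - K) = span{u} = span{(1, -1, 2)} (it is exactly 1-dimensional because rank(I - K) = 2). Kernel of the adjoint: K is real, so (I - K)^* = I - K^T = I - v u^T, and (I - v u^T) v = v - v (u·v) = 0; hence ker((I - K)^*) = span{v} = span{(4, -1, -2)}. Therefore (I - K) x = y is solvable iff <y, v> = 0, i.e. iff 4y_1 - y_2 - 2y_3 = 0. When this holds, K y = u (v·y) = 0, so (I - K) y = y and x = y is a particular solution; the full solution set is the line x = y + c·u = y + c·(1, -1, 2), c ∈ C.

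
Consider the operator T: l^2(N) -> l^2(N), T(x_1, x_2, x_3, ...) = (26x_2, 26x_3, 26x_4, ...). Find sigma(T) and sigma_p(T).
sigma(T) = closed disk {z in C : |z| ≤ 26}; sigma_p(T) = open disk {z in C : |z| < 26}

Note T = 26·V where V is the unit left shift (V x)_k = x_{k+1}; so sigma(T) = 26·sigma(V) and ||T|| = 26||V||. ||T x||^2 = 676sum_{k≥2} |x_k|^2 ≤ 676||x||^2, with equality on {x : x_1 = 0}, so ||T|| = 26. For any lambda with |lambda| < 26, set r = lambda/26 (|r| < 1); the vector x = (1, r, r^2, ...) is in l^2 and satisfies T x = 26(r, r^2, ...) = lambda x, so lambda is an eigenvalue. On the boundary |lambda| = 26 the geometric series diverges, so no l^2 eigenvector exists, but these lambda lie in the approximate point spectrum. Hence sigma(T) is the closed disk of radius 26 and sigma_p(T) is the open disk.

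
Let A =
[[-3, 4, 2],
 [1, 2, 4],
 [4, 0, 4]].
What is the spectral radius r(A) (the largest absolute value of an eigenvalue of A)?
r(A) ≈ 6.547

The eigenvalues of A are the roots of its characteristic polynomial. With M = A (coefficients from the trace, the sum of principal 2x2 minors, and det A):
  p(λ) = det(λ I - M) = λ^3 - 3λ^2 - 22λ - 8.
No integer candidate from the rational root theorem (±divisors of 8) is a root, so the roots are irrational. The cubic discriminant is Δ = 34852 > 0, so there are three distinct real roots. p(-4) = -32 and p(-3) = 4 have opposite signs, so a root lies in (-4, -3); Newton's method refines it to λ ≈ -3.1603. p(-1) = 10 and p(0) = -8 have opposite signs, so a root lies in (-1, 0); Newton's method refines it to λ ≈ -0.3866. p(6) = -32 and p(7) = 34 have opposite signs, so a root lies in (6, 7); Newton's method refines it to λ ≈ 6.547. Check (Vieta): the three roots sum to 3, matching tr M = 3.
Thus the eigenvalues (to 4 decimals) are -3.1603 (modulus 3.1603); -0.3866 (modulus 0.3866); 6.547 (modulus 6.547). The spectral radius is the largest modulus: r(A) ≈ 6.547. (Cross-check: r(A) ≤ ||A||_2 ≈ 6.974; equality holds whenever A is normal, though it can also hold for some non-normal A.)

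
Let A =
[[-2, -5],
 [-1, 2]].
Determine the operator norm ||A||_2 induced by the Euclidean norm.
||A||_2 = sqrt((34 + sqrt(832))/2) ≈ 5.6056 (= sqrt(largest eigenvalue of A^T A))

||A||_2 = sigma_max(A) = sqrt(lambda_max(A^T A)). Form the symmetric matrix M = A^T A =
[[5, 8],
 [8, 29]].
Its characteristic polynomial (trace, determinant of M give the coefficients) is
  p(λ) = det(λ I - M) = λ^2 - 34λ + 81.
For λ^2 - 34λ + 81 the discriminant is 832. It is nonnegative but not a perfect square, so the roots are real and irrational: λ = (34 ± sqrt(832))/2 ≈ 31.4222, 2.5778.
So the eigenvalues of A^T A are ≈ 2.5778, 31.4222 (all ≥ 0, as they must be for A^T A). The largest is λ_max = (34 + sqrt(832))/2 ≈ 31.4222, hence ||A||_2 = sqrt(λ_max) = sqrt((34 + sqrt(832))/2) ≈ 5.6056.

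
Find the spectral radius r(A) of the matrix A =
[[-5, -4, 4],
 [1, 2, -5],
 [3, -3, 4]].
r(A) = (6 + sqrt(96))/2 ≈ 7.899

The eigenvalues of A are the roots of its characteristic polynomial. With M = A (coefficients from the trace, the sum of principal 2x2 minors, and det A):
  p(λ) = det(λ I - M) = λ^3 - λ^2 - 45λ - 75.
By the rational root theorem any rational root is an integer divisor of 75. Testing λ = -5: p(-5) = -125 - 25 + 225 - 75 = 0, so λ = -5 is a root. Dividing out (λ + 5) leaves p(λ) = (λ + 5)(λ^2 - 6λ - 15). For λ^2 - 6λ - 15 the discriminant is 96. It is nonnegative but not a perfect square, so the roots are real and irrational: λ = (6 ± sqrt(96))/2 ≈ 7.899, -1.899.
Thus the eigenvalues (to 4 decimals) are 7.899 (modulus 7.899); -1.899 (modulus 1.899); -5 (modulus 5). The spectral radius is the largest modulus: r(A) = (6 + sqrt(96))/2 ≈ 7.899. (Cross-check: r(A) ≤ ||A||_2 ≈ 9.4614; equality holds whenever A is normal, though it can also hold for some non-normal A.)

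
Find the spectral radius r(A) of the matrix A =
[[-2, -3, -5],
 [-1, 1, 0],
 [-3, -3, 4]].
r(A) ≈ 5.6763

The eigenvalues of A are the roots of its characteristic polynomial. With M = A (coefficients from the trace, the sum of principal 2x2 minors, and det A):
  p(λ) = det(λ I - M) = λ^3 - 3λ^2 - 24λ + 50.
No integer candidate from the rational root theorem (±divisors of 50) is a root, so the roots are irrational. The cubic discriminant is Δ = 63180 > 0, so there are three distinct real roots. p(-5) = -30 and p(-4) = 34 have opposite signs, so a root lies in (-5, -4); Newton's method refines it to λ ≈ -4.5938. p(1) = 24 and p(2) = -2 have opposite signs, so a root lies in (1, 2); Newton's method refines it to λ ≈ 1.9175. p(5) = -20 and p(6) = 14 have opposite signs, so a root lies in (5, 6); Newton's method refines it to λ ≈ 5.6763. Check (Vieta): the three roots sum to 3, matching tr M = 3.
Thus the eigenvalues (to 4 decimals) are -4.5938 (modulus 4.5938); 1.9175 (modulus 1.9175); 5.6763 (modulus 5.6763). The spectral radius is the largest modulus: r(A) ≈ 5.6763. (Cross-check: r(A) ≤ ||A||_2 ≈ 6.4345; equality holds whenever A is normal, though it can also hold for some non-normal A.)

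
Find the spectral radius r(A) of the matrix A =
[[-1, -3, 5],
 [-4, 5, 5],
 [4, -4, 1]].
r(A) ≈ 5.2096

The eigenvalues of A are the roots of its characteristic polynomial. With M = A (coefficients from the trace, the sum of principal 2x2 minors, and det A):
  p(λ) = det(λ I - M) = λ^3 - 5λ^2 - 13λ + 117.
No integer candidate from the rational root theorem (±divisors of 117) is a root, so the roots are irrational. The cubic discriminant is Δ = -161200 < 0, so there is one real root and a complex-conjugate pair. p(-5) = -68 and p(-4) = 25 have opposite signs, so a root lies in (-5, -4); Newton's method refines it to λ ≈ -4.311. Dividing out (λ - (-4.311)) leaves approximately λ^2 - 9.311λ + 27.1398. For λ^2 - 9.311λ + 27.1398 the discriminant is -21.8644. It is negative, so the remaining roots are the complex-conjugate pair λ ≈ 4.6555 ± 2.338i. Their product equals the constant term, so |λ|^2 ≈ 27.1398 and |λ| ≈ 5.2096.
Thus the eigenvalues (to 4 decimals) are -4.311 (modulus 4.311); 4.6555 ± 2.338i (modulus 5.2096). The spectral radius is the largest modulus: r(A) ≈ 5.2096. (Cross-check: r(A) ≤ ||A||_2 ≈ 9.2324; equality holds whenever A is normal, though it can also hold for some non-normal A.)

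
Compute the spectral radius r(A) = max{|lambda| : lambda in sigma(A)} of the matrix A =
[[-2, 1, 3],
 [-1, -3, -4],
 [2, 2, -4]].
r(A) ≈ 4.5689

The eigenvalues of A are the roots of its characteristic polynomial. With M = A (coefficients from the trace, the sum of principal 2x2 minors, and det A):
  p(λ) = det(λ I - M) = λ^3 + 9λ^2 + 29λ + 40.
No integer candidate from the rational root theorem (±divisors of 40) is a root, so the roots are irrational. The cubic discriminant is Δ = -1355 < 0, so there is one real root and a complex-conjugate pair. p(-5) = -5 and p(-4) = 4 have opposite signs, so a root lies in (-5, -4); Newton's method refines it to λ ≈ -4.5689. Dividing out (λ - (-4.5689)) leaves approximately λ^2 + 4.4311λ + 8.7548. For λ^2 + 4.4311λ + 8.7548 the discriminant is -15.3848. It is negative, so the remaining roots are the complex-conjugate pair λ ≈ -2.2155 ± 1.9612i. Their product equals the constant term, so |λ|^2 ≈ 8.7548 and |λ| ≈ 2.9588.
Thus the eigenvalues (to 4 decimals) are -4.5689 (modulus 4.5689); -2.2155 ± 1.9612i (modulus 2.9588). The spectral radius is the largest modulus: r(A) ≈ 4.5689. (Cross-check: r(A) ≤ ||A||_2 ≈ 6.6958; equality holds whenever A is normal, though it can also hold for some non-normal A.)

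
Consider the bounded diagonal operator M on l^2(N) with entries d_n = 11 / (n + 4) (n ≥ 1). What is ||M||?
||M|| = 11/5 (attained at n = 1)

For M diagonal, ||M|| = sup_n |d_n| = sup_n 11/(n + 4). This is positive and strictly decreasing in n, so the supremum is attained at n = 1: d_1 = 11/(1 + 4) = 11/5. Hence ||M|| = 11/5.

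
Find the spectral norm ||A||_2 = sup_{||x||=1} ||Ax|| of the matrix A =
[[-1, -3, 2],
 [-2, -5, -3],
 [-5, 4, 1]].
||A||_2 ≈ 7.4879 (= sqrt(largest eigenvalue of A^T A))

||A||_2 = sigma_max(A) = sqrt(lambda_max(A^T A)). Form the symmetric matrix M = A^T A =
[[30, -7, -1],
 [-7, 50, 13],
 [-1, 13, 14]].
Its characteristic polynomial (trace, sum of principal 2x2 minors, determinant of M give the coefficients) is
  p(λ) = det(λ I - M) = λ^3 - 94λ^2 + 2401λ - 15376.
No integer candidate from the rational root theorem (±divisors of 15376) is a root, so the roots are irrational. The cubic discriminant is Δ = 569894336 > 0, so there are three distinct real roots. p(9) = -652 and p(10) = 234 have opposite signs, so a root lies in (9, 10); Newton's method refines it to λ ≈ 9.7211. p(28) = 108 and p(29) = -412 have opposite signs, so a root lies in (28, 29); Newton's method refines it to λ ≈ 28.2105. p(56) = -88 and p(57) = 1268 have opposite signs, so a root lies in (56, 57); Newton's method refines it to λ ≈ 56.0684. Check (Vieta): the three roots sum to 94, matching tr M = 94.
So the eigenvalues of A^T A are ≈ 9.7211, 28.2105, 56.0684 (all ≥ 0, as they must be for A^T A). The largest is λ_max ≈ 56.0684, hence ||A||_2 = sqrt(λ_max) ≈ 7.4879.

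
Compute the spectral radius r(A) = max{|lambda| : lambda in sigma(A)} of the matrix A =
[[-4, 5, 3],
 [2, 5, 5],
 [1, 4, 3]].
r(A) ≈ 9.5181

The eigenvalues of A are the roots of its characteristic polynomial. With M = A (coefficients from the trace, the sum of principal 2x2 minors, and det A):
  p(λ) = det(λ I - M) = λ^3 - 4λ^2 - 50λ - 24.
No integer candidate from the rational root theorem (±divisors of 24) is a root, so the roots are irrational. The cubic discriminant is Δ = 431904 > 0, so there are three distinct real roots. p(-6) = -84 and p(-5) = 1 have opposite signs, so a root lies in (-6, -5); Newton's method refines it to λ ≈ -5.0153. p(-1) = 21 and p(0) = -24 have opposite signs, so a root lies in (-1, 0); Newton's method refines it to λ ≈ -0.5028. p(9) = -69 and p(10) = 76 have opposite signs, so a root lies in (9, 10); Newton's method refines it to λ ≈ 9.5181. Check (Vieta): the three roots sum to 4, matching tr M = 4.
Thus the eigenvalues (to 4 decimals) are -5.0153 (modulus 5.0153); -0.5028 (modulus 0.5028); 9.5181 (modulus 9.5181). The spectral radius is the largest modulus: r(A) ≈ 9.5181. (Cross-check: r(A) ≤ ||A||_2 ≈ 10.3897; equality holds whenever A is normal, though it can also hold for some non-normal A.)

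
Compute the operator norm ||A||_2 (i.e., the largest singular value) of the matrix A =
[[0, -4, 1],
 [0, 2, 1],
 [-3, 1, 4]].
||A||_2 ≈ 5.2867 (= sqrt(largest eigenvalue of A^T A))

||A||_2 = sigma_max(A) = sqrt(lambda_max(A^T A)). Form the symmetric matrix M = A^T A =
[[9, -3, -12],
 [-3, 21, 2],
 [-12, 2, 18]].
Its characteristic polynomial (trace, sum of principal 2x2 minors, determinant of M give the coefficients) is
  p(λ) = det(λ I - M) = λ^3 - 48λ^2 + 572λ - 324.
No integer candidate from the rational root theorem (±divisors of 324) is a root, so the roots are irrational. The cubic discriminant is Δ = 19196752 > 0, so there are three distinct real roots. p(0) = -324 and p(1) = 201 have opposite signs, so a root lies in (0, 1); Newton's method refines it to λ ≈ 0.5959. p(19) = 75 and p(20) = -84 have opposite signs, so a root lies in (19, 20); Newton's method refines it to λ ≈ 19.4554. p(27) = -189 and p(28) = 12 have opposite signs, so a root lies in (27, 28); Newton's method refines it to λ ≈ 27.9488. Check (Vieta): the three roots sum to 48, matching tr M = 48.
So the eigenvalues of A^T A are ≈ 0.5959, 19.4554, 27.9488 (all ≥ 0, as they must be for A^T A). The largest is λ_max ≈ 27.9488, hence ||A||_2 = sqrt(λ_max) ≈ 5.2867.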